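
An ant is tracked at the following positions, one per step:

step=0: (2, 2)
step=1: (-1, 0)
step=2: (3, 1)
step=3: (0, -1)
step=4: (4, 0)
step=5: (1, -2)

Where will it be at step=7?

(2, -3)

Differencing gives (-3, -2), (+4, +1), (-3, -2), (+4, +1), (-3, -2). This is the pattern (-3, -2), (+4, +1) repeated.
step 6: apply (+4, +1) → (5, -1)
step 7: apply (-3, -2) → (2, -3)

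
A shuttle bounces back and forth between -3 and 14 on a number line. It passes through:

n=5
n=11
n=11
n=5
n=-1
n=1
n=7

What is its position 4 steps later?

n=-3

The value reflects between -3 and 14, moving 6 per step.
  step 7: 7 → 13
  step 8: 13 → 9
  step 9: 9 → 3
  step 10: 3 → -3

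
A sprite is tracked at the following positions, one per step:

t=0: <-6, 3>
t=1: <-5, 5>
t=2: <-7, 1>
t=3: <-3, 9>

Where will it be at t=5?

<5, 25>

Step-to-step displacements: <+1, +2>, <-2, -4>, <+4, +8>; each is -2× the previous.
step 4: <-3, 9> + <-8, -16> → <-11, -7>
step 5: <-11, -7> + <+16, +32> → <5, 25>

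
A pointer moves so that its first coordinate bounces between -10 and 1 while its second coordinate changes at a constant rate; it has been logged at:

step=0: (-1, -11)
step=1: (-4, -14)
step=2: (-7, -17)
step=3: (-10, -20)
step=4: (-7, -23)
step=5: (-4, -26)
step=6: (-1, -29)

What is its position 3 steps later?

The first coordinate reflects between -10 and 1, moving 3 per step.
  step 7: -1 → 0
  step 8: 0 → -3
  step 9: -3 → -6
The second coordinate changes by -3 each step: at step 9 it is -38.

(-6, -38)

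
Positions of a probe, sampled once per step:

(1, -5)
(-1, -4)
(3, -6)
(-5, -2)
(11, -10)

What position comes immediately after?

(-21, 6)

Consecutive displacements (-2, +1), (+4, -2), (-8, +4), (+16, -8) scale by a factor of -2 each step.
step 5: (11, -10) + (-32, +16) → (-21, 6)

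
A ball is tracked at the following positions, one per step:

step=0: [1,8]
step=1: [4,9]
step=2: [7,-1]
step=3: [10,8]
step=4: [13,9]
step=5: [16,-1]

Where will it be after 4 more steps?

First: linear, +3 per step → 28 at step 9.
Second: cycles through 8, 9, -1 every 3 steps. Step 9 lands at position 0 of the cycle → 8.

[28,8]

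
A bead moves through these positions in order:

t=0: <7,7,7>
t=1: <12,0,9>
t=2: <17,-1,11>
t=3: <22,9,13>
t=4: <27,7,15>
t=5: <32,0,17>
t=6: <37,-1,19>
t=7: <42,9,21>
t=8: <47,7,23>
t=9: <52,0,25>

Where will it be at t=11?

The first coordinate changes by +5 each step, so at step 11 it is 7 + 11·(5) = 62.
The second coordinate repeats the cycle [7, 0, -1, 9] with period 4; step 11 mod 4 = 3, giving 9.
The third coordinate changes by +2 each step, so at step 11 it is 7 + 11·(2) = 29.

<62,9,29>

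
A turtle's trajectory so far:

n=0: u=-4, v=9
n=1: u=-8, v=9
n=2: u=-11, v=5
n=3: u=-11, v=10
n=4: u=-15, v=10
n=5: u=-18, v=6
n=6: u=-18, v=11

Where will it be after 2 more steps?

u=-25, v=7

Differencing gives (-4, +0), (-3, -4), (+0, +5), (-4, +0), (-3, -4), (+0, +5). This is the pattern (-4, +0), (-3, -4), (+0, +5) repeated.
step 7: apply (-4, +0) → u=-22, v=11
step 8: apply (-3, -4) → u=-25, v=7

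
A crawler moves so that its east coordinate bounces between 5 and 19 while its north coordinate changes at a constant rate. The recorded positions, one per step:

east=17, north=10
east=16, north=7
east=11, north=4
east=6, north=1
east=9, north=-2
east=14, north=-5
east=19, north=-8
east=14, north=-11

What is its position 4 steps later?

The east coordinate travels 5 per step and bounces off the walls at 5 and 19.
  step 8: 14 → 9
  step 9: 9 → 6
  step 10: 6 → 11
  step 11: 11 → 16
The north coordinate changes by -3 each step: at step 11 it is -23.

east=16, north=-23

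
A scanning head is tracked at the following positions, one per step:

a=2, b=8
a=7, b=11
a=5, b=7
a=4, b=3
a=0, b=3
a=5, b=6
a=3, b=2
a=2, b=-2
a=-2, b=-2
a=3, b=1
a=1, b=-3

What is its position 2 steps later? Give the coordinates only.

a=-4, b=-7

Step-to-step displacements: (+5, +3), (-2, -4), (-1, -4), (-4, +0), (+5, +3), (-2, -4), (-1, -4), (-4, +0), (+5, +3), (-2, -4) — a repeating cycle of length 4.
step 11: apply (-1, -4) → a=0, b=-7
step 12: apply (-4, +0) → a=-4, b=-7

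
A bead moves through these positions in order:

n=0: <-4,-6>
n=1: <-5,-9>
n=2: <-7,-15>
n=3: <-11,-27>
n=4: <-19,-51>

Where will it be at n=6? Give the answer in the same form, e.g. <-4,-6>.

<-67,-195>

Step-to-step displacements: <-1,-3>, <-2,-6>, <-4,-12>, <-8,-24>; each is 2× the previous.
step 5: <-19,-51> + <-16,-48> → <-35,-99>
step 6: <-35,-99> + <-32,-96> → <-67,-195>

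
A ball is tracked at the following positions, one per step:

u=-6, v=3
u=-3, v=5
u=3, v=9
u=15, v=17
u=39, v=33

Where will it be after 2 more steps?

u=183, v=129

The jumps are (+3, +2), (+6, +4), (+12, +8), (+24, +16) — a geometric progression with ratio 2.
step 5: u=39, v=33 + (+48, +32) → u=87, v=65
step 6: u=87, v=65 + (+96, +64) → u=183, v=129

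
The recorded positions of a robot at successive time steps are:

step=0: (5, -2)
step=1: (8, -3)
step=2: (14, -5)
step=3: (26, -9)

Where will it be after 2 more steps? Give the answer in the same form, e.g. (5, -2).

(98, -33)

The jumps are (+3, -1), (+6, -2), (+12, -4) — a geometric progression with ratio 2.
step 4: (26, -9) + (+24, -8) → (50, -17)
step 5: (50, -17) + (+48, -16) → (98, -33)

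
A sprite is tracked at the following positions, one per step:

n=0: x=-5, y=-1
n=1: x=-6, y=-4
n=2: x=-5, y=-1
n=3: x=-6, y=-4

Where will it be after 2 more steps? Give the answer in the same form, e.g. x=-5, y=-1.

x=-6, y=-4

Step-to-step displacements: (-1, -3), (+1, +3), (-1, -3); each is -1× the previous.
step 4: x=-6, y=-4 + (+1, +3) → x=-5, y=-1
step 5: x=-5, y=-1 + (-1, -3) → x=-6, y=-4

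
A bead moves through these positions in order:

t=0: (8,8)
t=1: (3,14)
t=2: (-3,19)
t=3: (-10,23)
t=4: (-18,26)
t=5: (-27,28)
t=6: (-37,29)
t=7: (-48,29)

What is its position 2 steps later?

Taking differences between consecutive positions: (-5,+6), (-6,+5), (-7,+4), (-8,+3), (-9,+2), (-10,+1), (-11,+0). These grow by (-1,-1) each step.
step 8: (-48,29) + (-12,-1) → (-60,28)
step 9: (-60,28) + (-13,-2) → (-73,26)

(-73,26)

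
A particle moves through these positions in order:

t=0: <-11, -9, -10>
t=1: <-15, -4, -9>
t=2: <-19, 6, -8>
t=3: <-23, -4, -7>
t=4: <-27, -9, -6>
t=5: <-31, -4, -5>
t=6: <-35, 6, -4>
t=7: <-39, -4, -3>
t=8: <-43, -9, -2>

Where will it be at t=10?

<-51, 6, 0>

The first coordinate changes by -4 each step, so at step 10 it is -11 + 10·(-4) = -51.
The second coordinate repeats the cycle [-9, -4, 6, -4] with period 4; step 10 mod 4 = 2, giving 6.
The third coordinate changes by +1 each step, so at step 10 it is -10 + 10·(1) = 0.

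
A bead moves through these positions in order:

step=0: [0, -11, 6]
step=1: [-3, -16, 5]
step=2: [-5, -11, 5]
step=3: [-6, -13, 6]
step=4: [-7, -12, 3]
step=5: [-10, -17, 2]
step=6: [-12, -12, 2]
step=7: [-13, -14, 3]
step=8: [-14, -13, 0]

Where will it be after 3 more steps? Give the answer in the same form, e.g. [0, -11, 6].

[-20, -15, 0]

The moves between consecutive positions are [-3, -5, -1], [-2, +5, +0], [-1, -2, +1], [-1, +1, -3], [-3, -5, -1], [-2, +5, +0], [-1, -2, +1], [-1, +1, -3]; they repeat the 4-cycle [[-3, -5, -1], [-2, +5, +0], [-1, -2, +1], [-1, +1, -3]].
step 9: apply [-3, -5, -1] → [-17, -18, -1]
step 10: apply [-2, +5, +0] → [-19, -13, -1]
step 11: apply [-1, -2, +1] → [-20, -15, 0]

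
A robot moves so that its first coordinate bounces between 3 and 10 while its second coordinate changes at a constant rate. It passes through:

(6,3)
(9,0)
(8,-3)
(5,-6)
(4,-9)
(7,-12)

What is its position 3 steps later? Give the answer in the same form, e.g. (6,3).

(4,-21)

The first coordinate reflects between 3 and 10, moving 3 per step.
  step 6: 7 → 10
  step 7: 10 → 7
  step 8: 7 → 4
The second coordinate changes by -3 each step: at step 8 it is -21.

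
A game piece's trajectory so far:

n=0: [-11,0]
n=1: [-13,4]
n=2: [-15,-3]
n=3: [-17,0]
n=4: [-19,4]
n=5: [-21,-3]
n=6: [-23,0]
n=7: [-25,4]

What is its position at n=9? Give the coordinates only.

[-29,0]

First: linear, -2 per step → -29 at step 9.
Second: cycles through 0, 4, -3 every 3 steps. Step 9 lands at position 0 of the cycle → 0.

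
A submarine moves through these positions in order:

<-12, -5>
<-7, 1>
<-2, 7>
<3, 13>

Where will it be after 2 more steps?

Constant displacement of <+5, +6> per step.
step 4: <3, 13> + <+5, +6> → <8, 19>
step 5: <8, 19> + <+5, +6> → <13, 25>

<13, 25>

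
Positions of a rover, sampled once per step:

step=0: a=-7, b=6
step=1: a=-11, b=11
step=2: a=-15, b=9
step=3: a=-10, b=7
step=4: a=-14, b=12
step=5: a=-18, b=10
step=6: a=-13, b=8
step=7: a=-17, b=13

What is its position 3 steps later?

a=-20, b=14

The moves between consecutive positions are (-4,+5), (-4,-2), (+5,-2), (-4,+5), (-4,-2), (+5,-2), (-4,+5); they repeat the 3-cycle [(-4,+5), (-4,-2), (+5,-2)].
step 8: apply (-4,-2) → a=-21, b=11
step 9: apply (+5,-2) → a=-16, b=9
step 10: apply (-4,+5) → a=-20, b=14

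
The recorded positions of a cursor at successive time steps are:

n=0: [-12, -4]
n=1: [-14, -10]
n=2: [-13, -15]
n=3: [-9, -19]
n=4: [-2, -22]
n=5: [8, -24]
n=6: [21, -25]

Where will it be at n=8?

Taking differences between consecutive positions: [-2, -6], [+1, -5], [+4, -4], [+7, -3], [+10, -2], [+13, -1]. These grow by [+3, +1] each step.
step 7: [21, -25] + [+16, +0] → [37, -25]
step 8: [37, -25] + [+19, +1] → [56, -24]

[56, -24]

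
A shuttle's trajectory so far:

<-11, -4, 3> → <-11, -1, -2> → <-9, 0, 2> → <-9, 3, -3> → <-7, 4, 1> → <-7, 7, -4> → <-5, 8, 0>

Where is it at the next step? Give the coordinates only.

The moves between consecutive positions are <+0, +3, -5>, <+2, +1, +4>, <+0, +3, -5>, <+2, +1, +4>, <+0, +3, -5>, <+2, +1, +4>; they repeat the 2-cycle [<+0, +3, -5>, <+2, +1, +4>].
step 7: apply <+0, +3, -5> → <-5, 11, -5>

<-5, 11, -5>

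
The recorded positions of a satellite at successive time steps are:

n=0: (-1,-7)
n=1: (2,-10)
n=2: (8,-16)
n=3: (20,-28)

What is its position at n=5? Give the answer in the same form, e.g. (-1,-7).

Consecutive displacements (+3,-3), (+6,-6), (+12,-12) scale by a factor of 2 each step.
step 4: (20,-28) + (+24,-24) → (44,-52)
step 5: (44,-52) + (+48,-48) → (92,-100)

(92,-100)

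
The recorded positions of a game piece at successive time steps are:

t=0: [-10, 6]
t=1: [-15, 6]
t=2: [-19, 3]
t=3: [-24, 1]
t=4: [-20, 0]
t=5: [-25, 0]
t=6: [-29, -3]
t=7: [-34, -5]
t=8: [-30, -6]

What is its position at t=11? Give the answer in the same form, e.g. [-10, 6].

Step-to-step displacements: [-5, +0], [-4, -3], [-5, -2], [+4, -1], [-5, +0], [-4, -3], [-5, -2], [+4, -1] — a repeating cycle of length 4.
step 9: apply [-5, +0] → [-35, -6]
step 10: apply [-4, -3] → [-39, -9]
step 11: apply [-5, -2] → [-44, -11]

[-44, -11]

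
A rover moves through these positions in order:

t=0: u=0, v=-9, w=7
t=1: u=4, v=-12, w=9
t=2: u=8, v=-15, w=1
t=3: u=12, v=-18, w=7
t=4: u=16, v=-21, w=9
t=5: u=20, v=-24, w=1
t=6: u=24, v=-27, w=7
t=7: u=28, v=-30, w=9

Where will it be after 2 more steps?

u=36, v=-36, w=7

U: linear, +4 per step → 36 at step 9.
V: linear, -3 per step → -36 at step 9.
W: cycles through 7, 9, 1 every 3 steps. Step 9 lands at position 0 of the cycle → 7.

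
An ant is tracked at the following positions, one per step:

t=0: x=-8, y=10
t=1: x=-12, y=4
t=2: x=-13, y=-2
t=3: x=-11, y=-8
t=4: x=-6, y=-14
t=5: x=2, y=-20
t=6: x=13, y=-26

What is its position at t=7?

Successive displacements: (-4, -6), (-1, -6), (+2, -6), (+5, -6), (+8, -6), (+11, -6) — each changes by (+3, +0).
step 7: x=13, y=-26 + (+14, -6) → x=27, y=-32

x=27, y=-32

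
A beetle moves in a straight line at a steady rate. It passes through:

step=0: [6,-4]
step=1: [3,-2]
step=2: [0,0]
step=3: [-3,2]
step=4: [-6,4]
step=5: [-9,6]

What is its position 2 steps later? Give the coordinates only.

[-15,10]

Each step adds [-3,+2] to the position.
step 6: [-9,6] + [-3,+2] → [-12,8]
step 7: [-12,8] + [-3,+2] → [-15,10]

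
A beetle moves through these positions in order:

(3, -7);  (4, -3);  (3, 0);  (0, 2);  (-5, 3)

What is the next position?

Successive displacements: (+1, +4), (-1, +3), (-3, +2), (-5, +1) — each changes by (-2, -1).
step 5: (-5, 3) + (-7, +0) → (-12, 3)

(-12, 3)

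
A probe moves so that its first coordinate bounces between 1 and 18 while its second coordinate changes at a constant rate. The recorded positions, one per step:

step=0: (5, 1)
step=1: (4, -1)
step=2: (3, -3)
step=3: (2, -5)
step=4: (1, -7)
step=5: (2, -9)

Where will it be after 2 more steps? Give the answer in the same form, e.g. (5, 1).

(4, -13)

The first coordinate reflects between 1 and 18, moving 1 per step.
  step 6: 2 → 3
  step 7: 3 → 4
The second coordinate changes by -2 each step: at step 7 it is -13.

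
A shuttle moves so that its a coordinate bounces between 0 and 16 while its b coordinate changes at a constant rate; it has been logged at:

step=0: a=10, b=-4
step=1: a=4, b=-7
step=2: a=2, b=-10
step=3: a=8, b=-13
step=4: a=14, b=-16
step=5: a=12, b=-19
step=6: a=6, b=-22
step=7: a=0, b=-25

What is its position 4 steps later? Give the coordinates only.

a=8, b=-37

The a coordinate travels 6 per step and bounces off the walls at 0 and 16.
  step 8: 0 → 6
  step 9: 6 → 12
  step 10: 12 → 14
  step 11: 14 → 8
The b coordinate changes by -3 each step: at step 11 it is -37.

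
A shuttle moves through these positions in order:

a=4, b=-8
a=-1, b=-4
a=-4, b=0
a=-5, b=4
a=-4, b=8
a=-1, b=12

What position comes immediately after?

Successive displacements: (-5, +4), (-3, +4), (-1, +4), (+1, +4), (+3, +4) — each changes by (+2, +0).
step 6: a=-1, b=12 + (+5, +4) → a=4, b=16

a=4, b=16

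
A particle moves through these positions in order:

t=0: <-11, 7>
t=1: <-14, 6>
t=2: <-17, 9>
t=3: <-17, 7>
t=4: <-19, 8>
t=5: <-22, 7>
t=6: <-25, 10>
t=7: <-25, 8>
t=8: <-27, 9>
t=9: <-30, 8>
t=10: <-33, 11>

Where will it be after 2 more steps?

<-35, 10>

The moves between consecutive positions are <-3, -1>, <-3, +3>, <+0, -2>, <-2, +1>, <-3, -1>, <-3, +3>, <+0, -2>, <-2, +1>, <-3, -1>, <-3, +3>; they repeat the 4-cycle [<-3, -1>, <-3, +3>, <+0, -2>, <-2, +1>].
step 11: apply <+0, -2> → <-33, 9>
step 12: apply <-2, +1> → <-35, 10>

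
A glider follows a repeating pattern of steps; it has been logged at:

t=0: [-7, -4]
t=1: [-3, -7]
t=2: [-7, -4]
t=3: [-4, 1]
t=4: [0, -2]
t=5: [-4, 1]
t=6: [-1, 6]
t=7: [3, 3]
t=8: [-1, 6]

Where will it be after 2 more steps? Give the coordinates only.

[6, 8]

The moves between consecutive positions are [+4, -3], [-4, +3], [+3, +5], [+4, -3], [-4, +3], [+3, +5], [+4, -3], [-4, +3]; they repeat the 3-cycle [[+4, -3], [-4, +3], [+3, +5]].
step 9: apply [+3, +5] → [2, 11]
step 10: apply [+4, -3] → [6, 8]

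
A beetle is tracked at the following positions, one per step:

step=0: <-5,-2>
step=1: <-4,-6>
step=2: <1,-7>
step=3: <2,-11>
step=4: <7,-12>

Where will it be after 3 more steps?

<14,-21>

Differencing gives <+1,-4>, <+5,-1>, <+1,-4>, <+5,-1>. This is the pattern <+1,-4>, <+5,-1> repeated.
step 5: apply <+1,-4> → <8,-16>
step 6: apply <+5,-1> → <13,-17>
step 7: apply <+1,-4> → <14,-21>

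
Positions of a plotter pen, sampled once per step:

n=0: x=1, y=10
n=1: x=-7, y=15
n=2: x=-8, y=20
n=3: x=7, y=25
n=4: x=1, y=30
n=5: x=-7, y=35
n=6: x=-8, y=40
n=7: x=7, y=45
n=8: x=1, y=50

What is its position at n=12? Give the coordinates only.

The x coordinate repeats the cycle [1, -7, -8, 7] with period 4; step 12 mod 4 = 0, giving 1.
The y coordinate changes by +5 each step, so at step 12 it is 10 + 12·(5) = 70.

x=1, y=70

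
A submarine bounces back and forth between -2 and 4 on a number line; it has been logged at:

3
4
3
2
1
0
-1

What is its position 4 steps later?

The value travels 1 per step and bounces off the walls at -2 and 4.
  step 7: -1 → -2
  step 8: -2 → -1
  step 9: -1 → 0
  step 10: 0 → 1

1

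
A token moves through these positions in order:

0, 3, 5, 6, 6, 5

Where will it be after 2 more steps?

Successive displacements: +3, +2, +1, +0, -1 — each changes by -1.
step 6: 5 − 2 → 3
step 7: 3 − 3 → 0

0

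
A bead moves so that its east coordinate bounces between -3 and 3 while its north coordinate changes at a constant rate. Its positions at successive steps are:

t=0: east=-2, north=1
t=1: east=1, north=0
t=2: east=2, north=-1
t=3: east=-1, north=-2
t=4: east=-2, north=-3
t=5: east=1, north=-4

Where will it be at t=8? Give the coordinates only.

east=-2, north=-7

The east coordinate reflects between -3 and 3, moving 3 per step.
  step 6: 1 → 2
  step 7: 2 → -1
  step 8: -1 → -2
The north coordinate changes by -1 each step: at step 8 it is -7.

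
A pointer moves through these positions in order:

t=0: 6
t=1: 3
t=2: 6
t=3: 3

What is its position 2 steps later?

Step-to-step displacements: -3, +3, -3; each is -1× the previous.
step 4: 3 + 3 → 6
step 5: 6 − 3 → 3

3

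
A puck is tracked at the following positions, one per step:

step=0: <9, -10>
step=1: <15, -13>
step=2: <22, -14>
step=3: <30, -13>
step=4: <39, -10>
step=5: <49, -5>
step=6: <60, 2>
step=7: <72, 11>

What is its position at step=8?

<85, 22>

Taking differences between consecutive positions: <+6, -3>, <+7, -1>, <+8, +1>, <+9, +3>, <+10, +5>, <+11, +7>, <+12, +9>. These grow by <+1, +2> each step.
step 8: <72, 11> + <+13, +11> → <85, 22>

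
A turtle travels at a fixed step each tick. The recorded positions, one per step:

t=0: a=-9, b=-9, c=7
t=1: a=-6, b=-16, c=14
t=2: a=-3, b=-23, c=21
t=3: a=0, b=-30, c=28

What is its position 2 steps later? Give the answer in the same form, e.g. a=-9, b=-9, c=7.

a=6, b=-44, c=42

Each step adds (+3, -7, +7) to the position.
step 4: a=0, b=-30, c=28 + (+3, -7, +7) → a=3, b=-37, c=35
step 5: a=3, b=-37, c=35 + (+3, -7, +7) → a=6, b=-44, c=42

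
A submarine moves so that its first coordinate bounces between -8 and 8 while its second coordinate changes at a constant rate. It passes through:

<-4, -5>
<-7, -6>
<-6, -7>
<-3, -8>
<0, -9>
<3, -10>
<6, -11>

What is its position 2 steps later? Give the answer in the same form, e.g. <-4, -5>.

<4, -13>

The first coordinate reflects between -8 and 8, moving 3 per step.
  step 7: 6 → 7
  step 8: 7 → 4
The second coordinate changes by -1 each step: at step 8 it is -13.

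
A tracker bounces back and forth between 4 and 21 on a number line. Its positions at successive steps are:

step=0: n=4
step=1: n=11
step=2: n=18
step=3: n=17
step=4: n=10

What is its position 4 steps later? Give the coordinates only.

The value travels 7 per step and bounces off the walls at 4 and 21.
  step 5: 10 → 5
  step 6: 5 → 12
  step 7: 12 → 19
  step 8: 19 → 16

n=16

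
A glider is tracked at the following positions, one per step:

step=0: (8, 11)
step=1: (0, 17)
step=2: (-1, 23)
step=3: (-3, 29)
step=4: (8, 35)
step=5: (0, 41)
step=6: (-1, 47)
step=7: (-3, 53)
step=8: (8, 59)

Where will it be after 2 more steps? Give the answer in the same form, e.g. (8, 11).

(-1, 71)

First: cycles through 8, 0, -1, -3 every 4 steps. Step 10 lands at position 2 of the cycle → -1.
Second: linear, +6 per step → 71 at step 10.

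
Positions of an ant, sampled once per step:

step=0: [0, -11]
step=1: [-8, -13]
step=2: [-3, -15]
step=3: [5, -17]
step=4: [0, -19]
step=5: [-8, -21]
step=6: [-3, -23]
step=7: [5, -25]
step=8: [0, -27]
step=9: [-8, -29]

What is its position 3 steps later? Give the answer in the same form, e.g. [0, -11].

First: cycles through 0, -8, -3, 5 every 4 steps. Step 12 lands at position 0 of the cycle → 0.
Second: linear, -2 per step → -35 at step 12.

[0, -35]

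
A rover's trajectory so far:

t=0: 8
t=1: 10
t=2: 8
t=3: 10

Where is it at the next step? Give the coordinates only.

8

The jumps are +2, -2, +2 — a geometric progression with ratio -1.
step 4: 10 − 2 → 8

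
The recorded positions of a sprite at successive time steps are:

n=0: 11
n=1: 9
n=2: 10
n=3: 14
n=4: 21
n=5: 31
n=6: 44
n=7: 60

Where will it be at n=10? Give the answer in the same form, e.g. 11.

First differences are -2, +1, +4, +7, +10, +13, +16; their common second difference is +3 (constant acceleration).
step 8: 60 + 19 → 79
step 9: 79 + 22 → 101
step 10: 101 + 25 → 126

126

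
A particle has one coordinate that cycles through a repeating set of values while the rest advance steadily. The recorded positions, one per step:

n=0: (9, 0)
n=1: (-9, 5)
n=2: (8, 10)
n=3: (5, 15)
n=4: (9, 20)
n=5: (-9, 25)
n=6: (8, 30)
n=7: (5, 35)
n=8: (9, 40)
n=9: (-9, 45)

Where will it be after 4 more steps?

(-9, 65)

First: cycles through 9, -9, 8, 5 every 4 steps. Step 13 lands at position 1 of the cycle → -9.
Second: linear, +5 per step → 65 at step 13.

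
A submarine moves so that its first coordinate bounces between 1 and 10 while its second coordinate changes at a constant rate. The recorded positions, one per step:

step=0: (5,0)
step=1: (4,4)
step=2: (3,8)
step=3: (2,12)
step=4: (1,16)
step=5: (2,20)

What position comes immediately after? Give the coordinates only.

The first coordinate reflects between 1 and 10, moving 1 per step.
  step 6: 2 → 3
The second coordinate changes by +4 each step: at step 6 it is 24.

(3,24)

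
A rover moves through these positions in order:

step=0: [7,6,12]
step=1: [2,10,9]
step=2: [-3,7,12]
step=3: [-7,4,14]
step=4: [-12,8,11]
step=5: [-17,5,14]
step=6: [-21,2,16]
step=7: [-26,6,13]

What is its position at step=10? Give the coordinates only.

[-40,4,15]

Step-to-step displacements: [-5,+4,-3], [-5,-3,+3], [-4,-3,+2], [-5,+4,-3], [-5,-3,+3], [-4,-3,+2], [-5,+4,-3] — a repeating cycle of length 3.
step 8: apply [-5,-3,+3] → [-31,3,16]
step 9: apply [-4,-3,+2] → [-35,0,18]
step 10: apply [-5,+4,-3] → [-40,4,15]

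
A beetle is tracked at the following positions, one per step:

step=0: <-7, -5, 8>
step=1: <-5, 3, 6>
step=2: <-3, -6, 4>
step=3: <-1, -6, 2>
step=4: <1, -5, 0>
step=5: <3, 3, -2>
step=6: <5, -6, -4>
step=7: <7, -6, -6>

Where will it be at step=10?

<13, -6, -12>

The first coordinate changes by +2 each step, so at step 10 it is -7 + 10·(2) = 13.
The second coordinate repeats the cycle [-5, 3, -6, -6] with period 4; step 10 mod 4 = 2, giving -6.
The third coordinate changes by -2 each step, so at step 10 it is 8 + 10·(-2) = -12.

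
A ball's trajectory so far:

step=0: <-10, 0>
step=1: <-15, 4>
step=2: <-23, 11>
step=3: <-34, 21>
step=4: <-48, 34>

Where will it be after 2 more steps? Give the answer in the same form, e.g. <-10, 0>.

<-85, 69>

Successive displacements: <-5, +4>, <-8, +7>, <-11, +10>, <-14, +13> — each changes by <-3, +3>.
step 5: <-48, 34> + <-17, +16> → <-65, 50>
step 6: <-65, 50> + <-20, +19> → <-85, 69>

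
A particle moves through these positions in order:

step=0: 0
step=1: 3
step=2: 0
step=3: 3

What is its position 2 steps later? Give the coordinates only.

The jumps are +3, -3, +3 — a geometric progression with ratio -1.
step 4: 3 − 3 → 0
step 5: 0 + 3 → 3

3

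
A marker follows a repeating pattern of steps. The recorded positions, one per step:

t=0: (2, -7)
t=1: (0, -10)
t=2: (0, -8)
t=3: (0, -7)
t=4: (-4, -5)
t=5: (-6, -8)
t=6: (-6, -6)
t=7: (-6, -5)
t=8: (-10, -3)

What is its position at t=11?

(-12, -3)

The moves between consecutive positions are (-2, -3), (+0, +2), (+0, +1), (-4, +2), (-2, -3), (+0, +2), (+0, +1), (-4, +2); they repeat the 4-cycle [(-2, -3), (+0, +2), (+0, +1), (-4, +2)].
step 9: apply (-2, -3) → (-12, -6)
step 10: apply (+0, +2) → (-12, -4)
step 11: apply (+0, +1) → (-12, -3)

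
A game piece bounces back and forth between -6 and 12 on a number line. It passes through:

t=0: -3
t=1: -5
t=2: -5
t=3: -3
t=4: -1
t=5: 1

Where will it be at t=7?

The value reflects between -6 and 12, moving 2 per step.
  step 6: 1 → 3
  step 7: 3 → 5

5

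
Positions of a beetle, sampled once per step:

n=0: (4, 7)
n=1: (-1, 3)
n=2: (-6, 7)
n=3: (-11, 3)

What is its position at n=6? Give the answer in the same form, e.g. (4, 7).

(-26, 7)

The first coordinate changes by -5 each step, so at step 6 it is 4 + 6·(-5) = -26.
The second coordinate repeats the cycle [7, 3] with period 2; step 6 mod 2 = 0, giving 7.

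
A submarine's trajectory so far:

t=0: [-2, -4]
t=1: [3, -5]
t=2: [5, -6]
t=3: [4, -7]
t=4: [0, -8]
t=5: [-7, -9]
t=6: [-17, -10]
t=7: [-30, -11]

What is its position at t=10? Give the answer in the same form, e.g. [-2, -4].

[-87, -14]

Successive displacements: [+5, -1], [+2, -1], [-1, -1], [-4, -1], [-7, -1], [-10, -1], [-13, -1] — each changes by [-3, +0].
step 8: [-30, -11] + [-16, -1] → [-46, -12]
step 9: [-46, -12] + [-19, -1] → [-65, -13]
step 10: [-65, -13] + [-22, -1] → [-87, -14]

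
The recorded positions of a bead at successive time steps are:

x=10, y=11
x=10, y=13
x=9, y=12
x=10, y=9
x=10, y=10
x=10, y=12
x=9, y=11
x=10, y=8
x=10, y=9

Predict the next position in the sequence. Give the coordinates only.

x=10, y=11

Step-to-step displacements: (+0,+2), (-1,-1), (+1,-3), (+0,+1), (+0,+2), (-1,-1), (+1,-3), (+0,+1) — a repeating cycle of length 4.
step 9: apply (+0,+2) → x=10, y=11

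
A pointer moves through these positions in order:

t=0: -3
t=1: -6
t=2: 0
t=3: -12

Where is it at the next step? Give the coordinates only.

Consecutive displacements -3, +6, -12 scale by a factor of -2 each step.
step 4: -12 + 24 → 12

12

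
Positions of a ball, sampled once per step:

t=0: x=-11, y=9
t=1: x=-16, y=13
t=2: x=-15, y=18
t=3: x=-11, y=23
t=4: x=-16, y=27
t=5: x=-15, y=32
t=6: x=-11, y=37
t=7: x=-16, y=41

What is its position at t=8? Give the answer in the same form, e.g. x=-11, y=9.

x=-15, y=46

The moves between consecutive positions are (-5,+4), (+1,+5), (+4,+5), (-5,+4), (+1,+5), (+4,+5), (-5,+4); they repeat the 3-cycle [(-5,+4), (+1,+5), (+4,+5)].
step 8: apply (+1,+5) → x=-15, y=46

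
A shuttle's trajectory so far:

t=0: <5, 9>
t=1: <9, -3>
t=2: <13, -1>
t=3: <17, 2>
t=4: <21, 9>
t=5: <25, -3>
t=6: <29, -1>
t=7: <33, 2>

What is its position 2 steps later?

The first coordinate changes by +4 each step, so at step 9 it is 5 + 9·(4) = 41.
The second coordinate repeats the cycle [9, -3, -1, 2] with period 4; step 9 mod 4 = 1, giving -3.

<41, -3>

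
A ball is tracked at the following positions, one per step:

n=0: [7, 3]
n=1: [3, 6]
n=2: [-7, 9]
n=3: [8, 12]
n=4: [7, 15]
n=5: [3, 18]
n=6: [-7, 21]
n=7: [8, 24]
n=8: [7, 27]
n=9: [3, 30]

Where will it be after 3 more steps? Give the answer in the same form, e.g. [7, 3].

[7, 39]

The first coordinate repeats the cycle [7, 3, -7, 8] with period 4; step 12 mod 4 = 0, giving 7.
The second coordinate changes by +3 each step, so at step 12 it is 3 + 12·(3) = 39.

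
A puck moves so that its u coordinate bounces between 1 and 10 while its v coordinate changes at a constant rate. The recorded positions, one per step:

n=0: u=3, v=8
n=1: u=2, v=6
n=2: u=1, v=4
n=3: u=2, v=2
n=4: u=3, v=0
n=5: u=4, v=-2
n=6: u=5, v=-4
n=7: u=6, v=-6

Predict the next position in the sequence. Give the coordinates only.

The u coordinate reflects between 1 and 10, moving 1 per step.
  step 8: 6 → 7
The v coordinate changes by -2 each step: at step 8 it is -8.

u=7, v=-8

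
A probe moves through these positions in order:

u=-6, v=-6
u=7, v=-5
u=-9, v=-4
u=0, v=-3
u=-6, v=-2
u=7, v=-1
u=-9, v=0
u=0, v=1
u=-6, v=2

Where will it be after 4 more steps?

u=-6, v=6

The u coordinate repeats the cycle [-6, 7, -9, 0] with period 4; step 12 mod 4 = 0, giving -6.
The v coordinate changes by +1 each step, so at step 12 it is -6 + 12·(1) = 6.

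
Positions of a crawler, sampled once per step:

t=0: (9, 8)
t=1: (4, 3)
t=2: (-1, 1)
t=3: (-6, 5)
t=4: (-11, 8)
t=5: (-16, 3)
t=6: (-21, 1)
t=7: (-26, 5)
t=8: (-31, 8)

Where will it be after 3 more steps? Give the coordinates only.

First: linear, -5 per step → -46 at step 11.
Second: cycles through 8, 3, 1, 5 every 4 steps. Step 11 lands at position 3 of the cycle → 5.

(-46, 5)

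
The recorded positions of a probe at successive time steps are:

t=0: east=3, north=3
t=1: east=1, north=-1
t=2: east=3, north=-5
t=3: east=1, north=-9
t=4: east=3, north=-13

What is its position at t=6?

East: cycles through 3, 1 every 2 steps. Step 6 lands at position 0 of the cycle → 3.
North: linear, -4 per step → -21 at step 6.

east=3, north=-21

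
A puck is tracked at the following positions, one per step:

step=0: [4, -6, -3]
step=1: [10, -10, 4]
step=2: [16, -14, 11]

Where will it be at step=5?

Each step adds [+6, -4, +7] to the position.
step 3: [16, -14, 11] + [+6, -4, +7] → [22, -18, 18]
step 4: [22, -18, 18] + [+6, -4, +7] → [28, -22, 25]
step 5: [28, -22, 25] + [+6, -4, +7] → [34, -26, 32]

[34, -26, 32]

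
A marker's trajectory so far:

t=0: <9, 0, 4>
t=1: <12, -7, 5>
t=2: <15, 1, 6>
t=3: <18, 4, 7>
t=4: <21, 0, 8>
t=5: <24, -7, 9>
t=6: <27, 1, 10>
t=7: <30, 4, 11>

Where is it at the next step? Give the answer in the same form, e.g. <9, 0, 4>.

The first coordinate changes by +3 each step, so at step 8 it is 9 + 8·(3) = 33.
The second coordinate repeats the cycle [0, -7, 1, 4] with period 4; step 8 mod 4 = 0, giving 0.
The third coordinate changes by +1 each step, so at step 8 it is 4 + 8·(1) = 12.

<33, 0, 12>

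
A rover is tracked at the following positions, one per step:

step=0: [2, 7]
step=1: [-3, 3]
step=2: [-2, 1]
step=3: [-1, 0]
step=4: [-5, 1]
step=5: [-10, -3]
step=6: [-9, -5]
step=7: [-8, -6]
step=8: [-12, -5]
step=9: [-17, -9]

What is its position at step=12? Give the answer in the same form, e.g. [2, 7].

The moves between consecutive positions are [-5, -4], [+1, -2], [+1, -1], [-4, +1], [-5, -4], [+1, -2], [+1, -1], [-4, +1], [-5, -4]; they repeat the 4-cycle [[-5, -4], [+1, -2], [+1, -1], [-4, +1]].
step 10: apply [+1, -2] → [-16, -11]
step 11: apply [+1, -1] → [-15, -12]
step 12: apply [-4, +1] → [-19, -11]

[-19, -11]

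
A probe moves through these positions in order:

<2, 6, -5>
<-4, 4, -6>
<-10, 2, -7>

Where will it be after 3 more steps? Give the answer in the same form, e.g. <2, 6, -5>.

The position changes by <-6, -2, -1> every step.
step 3: <-10, 2, -7> + <-6, -2, -1> → <-16, 0, -8>
step 4: <-16, 0, -8> + <-6, -2, -1> → <-22, -2, -9>
step 5: <-22, -2, -9> + <-6, -2, -1> → <-28, -4, -10>

<-28, -4, -10>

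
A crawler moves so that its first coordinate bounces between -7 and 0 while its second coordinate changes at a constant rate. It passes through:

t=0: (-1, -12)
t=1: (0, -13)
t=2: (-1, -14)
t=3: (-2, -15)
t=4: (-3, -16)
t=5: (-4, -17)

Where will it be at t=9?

(-6, -21)

The first coordinate reflects between -7 and 0, moving 1 per step.
  step 6: -4 → -5
  step 7: -5 → -6
  step 8: -6 → -7
  step 9: -7 → -6
The second coordinate changes by -1 each step: at step 9 it is -21.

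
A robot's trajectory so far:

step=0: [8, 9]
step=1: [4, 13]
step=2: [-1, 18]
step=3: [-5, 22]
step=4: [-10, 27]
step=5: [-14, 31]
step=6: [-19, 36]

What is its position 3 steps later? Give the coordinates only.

[-32, 49]

Step-to-step displacements: [-4, +4], [-5, +5], [-4, +4], [-5, +5], [-4, +4], [-5, +5] — a repeating cycle of length 2.
step 7: apply [-4, +4] → [-23, 40]
step 8: apply [-5, +5] → [-28, 45]
step 9: apply [-4, +4] → [-32, 49]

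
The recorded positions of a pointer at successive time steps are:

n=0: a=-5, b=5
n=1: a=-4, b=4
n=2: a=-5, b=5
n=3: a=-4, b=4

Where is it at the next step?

Consecutive displacements (+1,-1), (-1,+1), (+1,-1) scale by a factor of -1 each step.
step 4: a=-4, b=4 + (-1,+1) → a=-5, b=5

a=-5, b=5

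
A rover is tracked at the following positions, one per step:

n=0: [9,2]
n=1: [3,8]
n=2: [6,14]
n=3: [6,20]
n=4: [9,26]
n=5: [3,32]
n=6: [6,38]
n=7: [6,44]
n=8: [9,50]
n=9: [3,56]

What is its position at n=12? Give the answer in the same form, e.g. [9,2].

First: cycles through 9, 3, 6, 6 every 4 steps. Step 12 lands at position 0 of the cycle → 9.
Second: linear, +6 per step → 74 at step 12.

[9,74]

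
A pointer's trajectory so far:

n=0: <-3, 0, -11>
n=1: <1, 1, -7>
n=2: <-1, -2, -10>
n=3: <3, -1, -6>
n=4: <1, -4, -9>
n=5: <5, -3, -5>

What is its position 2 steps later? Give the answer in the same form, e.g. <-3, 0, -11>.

<7, -5, -4>

Differencing gives <+4, +1, +4>, <-2, -3, -3>, <+4, +1, +4>, <-2, -3, -3>, <+4, +1, +4>. This is the pattern <+4, +1, +4>, <-2, -3, -3> repeated.
step 6: apply <-2, -3, -3> → <3, -6, -8>
step 7: apply <+4, +1, +4> → <7, -5, -4>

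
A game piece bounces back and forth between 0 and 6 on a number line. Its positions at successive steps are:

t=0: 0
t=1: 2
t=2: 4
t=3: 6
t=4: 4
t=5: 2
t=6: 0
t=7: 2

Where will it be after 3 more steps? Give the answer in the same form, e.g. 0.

The value reflects between 0 and 6, moving 2 per step.
  step 8: 2 → 4
  step 9: 4 → 6
  step 10: 6 → 4

4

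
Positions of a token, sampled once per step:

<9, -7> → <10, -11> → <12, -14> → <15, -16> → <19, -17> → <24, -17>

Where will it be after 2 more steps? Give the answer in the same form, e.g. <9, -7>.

Taking differences between consecutive positions: <+1, -4>, <+2, -3>, <+3, -2>, <+4, -1>, <+5, +0>. These grow by <+1, +1> each step.
step 6: <24, -17> + <+6, +1> → <30, -16>
step 7: <30, -16> + <+7, +2> → <37, -14>

<37, -14>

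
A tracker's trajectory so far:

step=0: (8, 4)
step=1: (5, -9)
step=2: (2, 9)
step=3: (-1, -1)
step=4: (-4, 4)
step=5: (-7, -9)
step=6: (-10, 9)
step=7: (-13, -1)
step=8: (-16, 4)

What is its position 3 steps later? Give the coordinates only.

(-25, -1)

The first coordinate changes by -3 each step, so at step 11 it is 8 + 11·(-3) = -25.
The second coordinate repeats the cycle [4, -9, 9, -1] with period 4; step 11 mod 4 = 3, giving -1.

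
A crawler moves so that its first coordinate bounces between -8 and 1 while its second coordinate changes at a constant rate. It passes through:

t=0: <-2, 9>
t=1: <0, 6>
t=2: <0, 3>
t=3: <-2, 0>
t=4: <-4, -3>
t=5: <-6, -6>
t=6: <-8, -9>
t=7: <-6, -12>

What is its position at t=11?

<0, -24>

The first coordinate reflects between -8 and 1, moving 2 per step.
  step 8: -6 → -4
  step 9: -4 → -2
  step 10: -2 → 0
  step 11: 0 → 0
The second coordinate changes by -3 each step: at step 11 it is -24.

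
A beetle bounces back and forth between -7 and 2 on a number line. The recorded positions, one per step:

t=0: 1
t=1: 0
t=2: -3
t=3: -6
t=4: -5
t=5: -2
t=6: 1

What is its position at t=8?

The value reflects between -7 and 2, moving 3 per step.
  step 7: 1 → 0
  step 8: 0 → -3

-3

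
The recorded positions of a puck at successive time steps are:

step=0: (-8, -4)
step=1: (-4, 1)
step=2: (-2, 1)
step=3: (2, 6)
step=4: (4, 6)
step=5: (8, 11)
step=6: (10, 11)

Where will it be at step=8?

Step-to-step displacements: (+4, +5), (+2, +0), (+4, +5), (+2, +0), (+4, +5), (+2, +0) — a repeating cycle of length 2.
step 7: apply (+4, +5) → (14, 16)
step 8: apply (+2, +0) → (16, 16)

(16, 16)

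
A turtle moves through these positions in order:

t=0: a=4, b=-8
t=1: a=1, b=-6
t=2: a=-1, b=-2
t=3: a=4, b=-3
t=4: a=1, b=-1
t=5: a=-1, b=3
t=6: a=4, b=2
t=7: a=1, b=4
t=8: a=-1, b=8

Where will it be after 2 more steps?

a=1, b=9

Step-to-step displacements: (-3, +2), (-2, +4), (+5, -1), (-3, +2), (-2, +4), (+5, -1), (-3, +2), (-2, +4) — a repeating cycle of length 3.
step 9: apply (+5, -1) → a=4, b=7
step 10: apply (-3, +2) → a=1, b=9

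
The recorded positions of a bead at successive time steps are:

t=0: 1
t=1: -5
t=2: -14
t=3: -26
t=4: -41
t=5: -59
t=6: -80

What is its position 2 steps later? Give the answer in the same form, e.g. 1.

-131

Successive displacements: -6, -9, -12, -15, -18, -21 — each changes by -3.
step 7: -80 − 24 → -104
step 8: -104 − 27 → -131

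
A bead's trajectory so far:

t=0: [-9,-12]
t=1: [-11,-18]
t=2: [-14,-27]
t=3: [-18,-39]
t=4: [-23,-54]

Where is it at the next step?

[-29,-72]

First differences are [-2,-6], [-3,-9], [-4,-12], [-5,-15]; their common second difference is [-1,-3] (constant acceleration).
step 5: [-23,-54] + [-6,-18] → [-29,-72]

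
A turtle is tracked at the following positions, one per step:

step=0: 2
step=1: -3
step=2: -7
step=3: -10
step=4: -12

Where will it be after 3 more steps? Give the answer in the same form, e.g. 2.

First differences are -5, -4, -3, -2; their common second difference is +1 (constant acceleration).
step 5: -12 − 1 → -13
step 6: -13 + 0 → -13
step 7: -13 + 1 → -12

-12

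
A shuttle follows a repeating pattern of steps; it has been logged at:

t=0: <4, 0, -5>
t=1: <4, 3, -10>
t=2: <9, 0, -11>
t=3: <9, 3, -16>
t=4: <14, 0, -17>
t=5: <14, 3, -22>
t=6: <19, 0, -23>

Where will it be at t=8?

<24, 0, -29>

The moves between consecutive positions are <+0, +3, -5>, <+5, -3, -1>, <+0, +3, -5>, <+5, -3, -1>, <+0, +3, -5>, <+5, -3, -1>; they repeat the 2-cycle [<+0, +3, -5>, <+5, -3, -1>].
step 7: apply <+0, +3, -5> → <19, 3, -28>
step 8: apply <+5, -3, -1> → <24, 0, -29>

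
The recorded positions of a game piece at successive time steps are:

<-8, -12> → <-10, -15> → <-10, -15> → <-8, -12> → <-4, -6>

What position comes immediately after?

<2, 3>

Taking differences between consecutive positions: <-2, -3>, <+0, +0>, <+2, +3>, <+4, +6>. These grow by <+2, +3> each step.
step 5: <-4, -6> + <+6, +9> → <2, 3>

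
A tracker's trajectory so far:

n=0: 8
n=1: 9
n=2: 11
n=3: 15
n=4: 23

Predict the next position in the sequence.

Step-to-step displacements: +1, +2, +4, +8; each is 2× the previous.
step 5: 23 + 16 → 39

39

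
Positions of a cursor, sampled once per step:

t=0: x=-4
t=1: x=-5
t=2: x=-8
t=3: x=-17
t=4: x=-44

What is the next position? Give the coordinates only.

The jumps are -1, -3, -9, -27 — a geometric progression with ratio 3.
step 5: -44 − 81 → x=-125

x=-125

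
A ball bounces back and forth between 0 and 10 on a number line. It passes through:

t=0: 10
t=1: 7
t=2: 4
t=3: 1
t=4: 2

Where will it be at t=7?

The value travels 3 per step and bounces off the walls at 0 and 10.
  step 5: 2 → 5
  step 6: 5 → 8
  step 7: 8 → 9

9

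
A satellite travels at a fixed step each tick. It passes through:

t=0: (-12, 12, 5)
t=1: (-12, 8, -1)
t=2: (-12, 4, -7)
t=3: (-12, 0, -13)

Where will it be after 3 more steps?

Constant displacement of (+0, -4, -6) per step.
step 4: (-12, 0, -13) + (+0, -4, -6) → (-12, -4, -19)
step 5: (-12, -4, -19) + (+0, -4, -6) → (-12, -8, -25)
step 6: (-12, -8, -25) + (+0, -4, -6) → (-12, -12, -31)

(-12, -12, -31)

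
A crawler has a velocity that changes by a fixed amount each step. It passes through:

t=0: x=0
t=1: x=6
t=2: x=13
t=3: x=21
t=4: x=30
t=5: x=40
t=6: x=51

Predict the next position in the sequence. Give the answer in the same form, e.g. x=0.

x=63

First differences are +6, +7, +8, +9, +10, +11; their common second difference is +1 (constant acceleration).
step 7: 51 + 12 → x=63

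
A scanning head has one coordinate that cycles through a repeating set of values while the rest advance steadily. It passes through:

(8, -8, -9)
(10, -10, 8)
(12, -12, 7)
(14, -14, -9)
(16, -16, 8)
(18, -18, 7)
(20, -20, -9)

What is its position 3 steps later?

(26, -26, -9)

The first coordinate changes by +2 each step, so at step 9 it is 8 + 9·(2) = 26.
The second coordinate changes by -2 each step, so at step 9 it is -8 + 9·(-2) = -26.
The third coordinate repeats the cycle [-9, 8, 7] with period 3; step 9 mod 3 = 0, giving -9.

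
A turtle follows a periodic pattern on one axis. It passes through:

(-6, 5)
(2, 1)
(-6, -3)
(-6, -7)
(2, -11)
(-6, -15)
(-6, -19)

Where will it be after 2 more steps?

First: cycles through -6, 2, -6 every 3 steps. Step 8 lands at position 2 of the cycle → -6.
Second: linear, -4 per step → -27 at step 8.

(-6, -27)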